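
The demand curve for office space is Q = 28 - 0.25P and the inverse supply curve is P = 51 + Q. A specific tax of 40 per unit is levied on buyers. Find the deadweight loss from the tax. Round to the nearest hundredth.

160.00

Rewriting demand in inverse form: P = 112 - 4Q.
Pre-tax equilibrium: 112 - 4Q = 51 + Q gives Q* = 12.2, P* = 63.2.
A tax on buyers shifts demand down by 40: (112 - 40) - 4Q = 51 + Q, so Q_t = 4.2. Buyers pay P_b = 95.2; sellers receive P_s = P_b - 40 = 55.2.
The welfare triangle lost has base Q* - Q_t = 8 and height t = 40, so DWL = (1/2)(8)(40) = 160.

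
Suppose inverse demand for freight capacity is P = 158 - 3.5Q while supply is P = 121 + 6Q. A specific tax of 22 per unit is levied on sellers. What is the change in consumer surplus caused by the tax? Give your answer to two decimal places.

Pre-tax equilibrium: 158 - 3.5Q = 121 + 6Q gives Q* = 3.8947, P* = 144.3684.
A tax on sellers shifts supply up by 22: 158 - 3.5Q = 121 + 6Q + 22, so Q_t = 1.5789. Buyers pay P_b = 152.4737; sellers receive P_s = P_b - 22 = 130.4737.
Consumers lose the trapezoid between P* and P_b out to Q_t plus the triangle from Q_t to Q*: change in CS = 4.3629 - 26.5457 = -22.1828.

-22.18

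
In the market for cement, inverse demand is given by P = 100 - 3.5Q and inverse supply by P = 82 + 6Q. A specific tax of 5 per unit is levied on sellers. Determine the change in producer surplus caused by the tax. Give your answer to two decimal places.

-5.15

Pre-tax equilibrium: 100 - 3.5Q = 82 + 6Q gives Q* = 1.8947, P* = 93.3684.
With the tax, sellers need 5 more per unit: 100 - 3.5Q = 82 + 6Q + 5, so Q_t = 1.3684. Buyers pay P_b = 95.2105; sellers receive P_s = P_b - 5 = 90.2105.
Producers lose the trapezoid between P_s and P* out to Q_t plus the triangle from Q_t to Q*: change in PS = 5.6177 - 10.7701 = -5.1524.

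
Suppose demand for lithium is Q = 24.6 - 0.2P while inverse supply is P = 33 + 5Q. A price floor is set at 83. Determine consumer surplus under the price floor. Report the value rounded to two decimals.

160.00

Rewriting demand in inverse form: P = 123 - 5Q.
Free-market equilibrium: 123 - 5Q = 33 + 5Q gives Q* = 9, P* = 78.
At the floor price 83, quantity demanded is (123 - 83)/5 = 8; demand is the short side, so Q = 8 trades at P = 83.
CS is the triangle under demand above 83: (1/2)(8)(123 - 83) = 160.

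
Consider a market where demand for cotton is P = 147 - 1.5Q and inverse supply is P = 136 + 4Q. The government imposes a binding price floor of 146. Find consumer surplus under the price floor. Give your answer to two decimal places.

Without the control, 147 - 1.5Q = 136 + 4Q so Q* = 2 and P* = 144.
At the floor price 146, quantity demanded is (147 - 146)/1.5 = 0.6667; demand is the short side, so Q = 0.6667 trades at P = 146.
CS is the triangle under demand above 146: (1/2)(0.6667)(147 - 146) = 0.3333.

0.33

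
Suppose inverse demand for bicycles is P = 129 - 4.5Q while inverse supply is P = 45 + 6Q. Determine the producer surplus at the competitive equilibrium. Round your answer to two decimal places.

192.00

Equilibrium: 129 - 4.5Q = 45 + 6Q, so Q* = 8 and P* = 93.
Producer surplus is the triangle above supply below P*: (1/2)(8)(93 - 45) = (1/2)(8)(48) = 192.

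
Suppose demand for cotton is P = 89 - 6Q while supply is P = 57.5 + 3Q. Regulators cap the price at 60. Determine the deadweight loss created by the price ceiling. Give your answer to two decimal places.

Free-market equilibrium: 89 - 6Q = 57.5 + 3Q gives Q* = 3.5, P* = 68.
At the ceiling price 60, quantity supplied is (60 - 57.5)/3 = 0.8333; supply is the short side, so Q = 0.8333 trades at P = 60.
The lost-trades triangle has base Q* - 0.8333 = 2.6667 and height equal to the gap between the curves at Q = 0.8333, which is 84 - 60 = 24. DWL = (1/2)(2.6667)(24) = 32.

32.00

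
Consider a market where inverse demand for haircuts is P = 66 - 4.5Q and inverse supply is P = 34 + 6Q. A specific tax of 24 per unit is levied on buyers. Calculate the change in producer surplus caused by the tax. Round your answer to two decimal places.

Without the tax, 66 - 4.5Q = 34 + 6Q so Q* = 3.0476 and P* = 52.2857.
With the tax, buyers' net willingness to pay falls by 24: (66 - 24) - 4.5Q = 34 + 6Q, so Q_t = 0.7619. Buyers pay P_b = 62.5714; sellers receive P_s = P_b - 24 = 38.5714.
Producers lose the trapezoid between P_s and P* out to Q_t plus the triangle from Q_t to Q*: change in PS = 1.7415 - 27.8639 = -26.1224.

-26.12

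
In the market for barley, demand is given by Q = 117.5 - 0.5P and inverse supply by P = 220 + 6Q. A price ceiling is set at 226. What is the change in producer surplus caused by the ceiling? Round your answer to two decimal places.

-7.55

Rewriting demand in inverse form: P = 235 - 2Q.
Without the control, 235 - 2Q = 220 + 6Q so Q* = 1.875 and P* = 231.25.
At P = 226, sellers supply (226 - 220)/6 = 1 while buyers want more, so the quantity traded is 1 at price 226.
PS goes from (1/2)(1.875)(11.25) = 10.5469 to 3 (computed as (226 - 220)(1) - (1/2)(6)(1)^2), a change of -7.5469.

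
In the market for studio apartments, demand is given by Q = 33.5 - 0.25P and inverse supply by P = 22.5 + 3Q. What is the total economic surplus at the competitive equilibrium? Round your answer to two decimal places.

Rewriting demand in inverse form: P = 134 - 4Q.
Equilibrium: 134 - 4Q = 22.5 + 3Q, so Q* = 15.9286 and P* = 70.2857.
Total surplus is the full triangle between the curves from 0 to Q*: (1/2)(15.9286)(134 - 22.5) = 888.0179.

888.02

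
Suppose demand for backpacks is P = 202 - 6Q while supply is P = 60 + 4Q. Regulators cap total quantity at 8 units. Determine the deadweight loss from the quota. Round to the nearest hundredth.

192.20

Without the quota, 202 - 6Q = 60 + 4Q gives Q* = 14.2.
At Q = 8 the demand price is 202 - 6(8) = 154 and the supply price is 60 + 4(8) = 92.
DWL = (1/2)(gap between curves at 8) x (Q* - 8) = (1/2)(62)(6.2) = 192.2.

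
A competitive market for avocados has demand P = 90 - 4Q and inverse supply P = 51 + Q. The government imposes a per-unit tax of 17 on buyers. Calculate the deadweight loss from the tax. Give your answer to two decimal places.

Without the tax, 90 - 4Q = 51 + Q so Q* = 7.8 and P* = 58.8.
With the tax, buyers' net willingness to pay falls by 17: (90 - 17) - 4Q = 51 + Q, so Q_t = 4.4. Buyers pay P_b = 72.4; sellers receive P_s = P_b - 17 = 55.4.
Deadweight loss is the triangle between the curves from Q_t to Q*: (1/2)(7.8 - 4.4)(17) = 28.9.

28.90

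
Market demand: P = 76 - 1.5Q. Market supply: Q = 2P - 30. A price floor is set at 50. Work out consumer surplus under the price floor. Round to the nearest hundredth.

Rewriting supply in inverse form: P = 15 + 0.5Q.
Free-market equilibrium: 76 - 1.5Q = 15 + 0.5Q gives Q* = 30.5, P* = 30.25.
At the floor price 50, quantity demanded is (76 - 50)/1.5 = 17.3333; demand is the short side, so Q = 17.3333 trades at P = 50.
CS is the triangle under demand above 50: (1/2)(17.3333)(76 - 50) = 225.3333.

225.33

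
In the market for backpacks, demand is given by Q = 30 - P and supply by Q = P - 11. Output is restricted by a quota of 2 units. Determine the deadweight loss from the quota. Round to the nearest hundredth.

Rewriting demand in inverse form: P = 30 - Q.
Rewriting supply in inverse form: P = 11 + Q.
Unrestricted equilibrium: Q* = (30 - 11)/(1 + 1) = 9.5.
At Q = 2 the demand price is 30 - (2) = 28 and the supply price is 11 + (2) = 13.
Deadweight loss is the triangle between the curves from 2 to 9.5: (1/2)(28 - 13)(9.5 - 2) = 56.25.

56.25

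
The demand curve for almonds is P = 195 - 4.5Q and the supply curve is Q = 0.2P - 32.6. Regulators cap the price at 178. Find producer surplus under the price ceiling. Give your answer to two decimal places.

Rewriting supply in inverse form: P = 163 + 5Q.
Without the control, 195 - 4.5Q = 163 + 5Q so Q* = 3.3684 and P* = 179.8421.
At the ceiling price 178, quantity supplied is (178 - 163)/5 = 3; supply is the short side, so Q = 3 trades at P = 178.
PS is the triangle above supply below 178: (1/2)(3)(178 - 163) = 22.5.

22.50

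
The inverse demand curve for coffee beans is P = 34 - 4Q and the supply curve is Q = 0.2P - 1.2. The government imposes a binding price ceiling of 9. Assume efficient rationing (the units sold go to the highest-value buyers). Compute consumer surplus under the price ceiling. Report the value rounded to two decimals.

Rewriting supply in inverse form: P = 6 + 5Q.
Free-market equilibrium: 34 - 4Q = 6 + 5Q gives Q* = 3.1111, P* = 21.5556.
At the ceiling price 9, quantity supplied is (9 - 6)/5 = 0.6; supply is the short side, so Q = 0.6 trades at P = 9.
The demand price at Q = 0.6 is 31.6. CS is the trapezoid between demand and 9 over [0, 0.6]: (1/2)[(34 - 9) + (31.6 - 9)](0.6) = 14.28.

14.28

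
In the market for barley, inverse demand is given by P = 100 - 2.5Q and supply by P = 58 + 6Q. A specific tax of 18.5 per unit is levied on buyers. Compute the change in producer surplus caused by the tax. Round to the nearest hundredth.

-50.31

Pre-tax equilibrium: 100 - 2.5Q = 58 + 6Q gives Q* = 4.9412, P* = 87.6471.
With the tax, buyers' net willingness to pay falls by 18.5: (100 - 18.5) - 2.5Q = 58 + 6Q, so Q_t = 2.7647. Buyers pay P_b = 93.0882; sellers receive P_s = P_b - 18.5 = 74.5882.
PS falls from (1/2)(4.9412)(29.6471) = 73.2457 to (1/2)(2.7647)(16.5882) = 22.9308, a change of -50.3149.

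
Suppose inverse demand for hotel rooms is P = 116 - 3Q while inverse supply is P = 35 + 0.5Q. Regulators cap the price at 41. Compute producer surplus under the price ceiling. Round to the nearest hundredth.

Without the control, 116 - 3Q = 35 + 0.5Q so Q* = 23.1429 and P* = 46.5714.
At P = 41, sellers supply (41 - 35)/0.5 = 12 while buyers want more, so the quantity traded is 12 at price 41.
PS is the triangle above supply below 41: (1/2)(12)(41 - 35) = 36.

36.00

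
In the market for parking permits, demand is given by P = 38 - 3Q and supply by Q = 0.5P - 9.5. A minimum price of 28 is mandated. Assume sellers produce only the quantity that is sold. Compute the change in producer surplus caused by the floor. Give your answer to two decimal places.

4.45

Rewriting supply in inverse form: P = 19 + 2Q.
Without the control, 38 - 3Q = 19 + 2Q so Q* = 3.8 and P* = 26.6.
At the floor price 28, quantity demanded is (38 - 28)/3 = 3.3333; demand is the short side, so Q = 3.3333 trades at P = 28.
PS goes from (1/2)(3.8)(7.6) = 14.44 to 18.8889 (computed as (28 - 19)(3.3333) - (1/2)(2)(3.3333)^2), a change of 4.4489.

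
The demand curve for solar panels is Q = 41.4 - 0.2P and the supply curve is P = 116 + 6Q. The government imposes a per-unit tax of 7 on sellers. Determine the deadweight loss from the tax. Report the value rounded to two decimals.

Rewriting demand in inverse form: P = 207 - 5Q.
Pre-tax equilibrium: 207 - 5Q = 116 + 6Q gives Q* = 8.2727, P* = 165.6364.
A tax on sellers shifts supply up by 7: 207 - 5Q = 116 + 6Q + 7, so Q_t = 7.6364. Buyers pay P_b = 168.8182; sellers receive P_s = P_b - 7 = 161.8182.
The welfare triangle lost has base Q* - Q_t = 0.6364 and height t = 7, so DWL = (1/2)(0.6364)(7) = 2.2273.

2.23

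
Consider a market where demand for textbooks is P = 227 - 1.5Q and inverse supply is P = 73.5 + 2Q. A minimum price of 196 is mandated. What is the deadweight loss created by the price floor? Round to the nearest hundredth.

941.15

Without the control, 227 - 1.5Q = 73.5 + 2Q so Q* = 43.8571 and P* = 161.2143.
At P = 196, buyers demand (227 - 196)/1.5 = 20.6667 while sellers would supply more, so the quantity traded is 20.6667 at price 196.
The lost-trades triangle has base Q* - 20.6667 = 23.1905 and height equal to the gap between the curves at Q = 20.6667, which is 196 - 114.8333 = 81.1667. DWL = (1/2)(23.1905)(81.1667) = 941.1468.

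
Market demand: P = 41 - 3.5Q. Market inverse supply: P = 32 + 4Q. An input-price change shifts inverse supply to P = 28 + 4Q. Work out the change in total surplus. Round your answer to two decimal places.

Initial equilibrium: Q_0 = 1.2, P_0 = 36.8; CS_0 = (1/2)(1.2)(4.2) = 2.52, PS_0 = (1/2)(1.2)(4.8) = 2.88.
New equilibrium: 41 - 3.5Q = 28 + 4Q gives Q_1 = 1.7333, P_1 = 34.9333; CS_1 = 5.2578, PS_1 = 6.0089.
Change in total surplus = (5.2578 + 6.0089) - (2.52 + 2.88) = 5.8667.

5.87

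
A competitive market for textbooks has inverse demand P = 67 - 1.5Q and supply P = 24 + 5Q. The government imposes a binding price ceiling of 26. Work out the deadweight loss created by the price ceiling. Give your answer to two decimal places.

125.55

Free-market equilibrium: 67 - 1.5Q = 24 + 5Q gives Q* = 6.6154, P* = 57.0769.
At the ceiling price 26, quantity supplied is (26 - 24)/5 = 0.4; supply is the short side, so Q = 0.4 trades at P = 26.
The lost-trades triangle has base Q* - 0.4 = 6.2154 and height equal to the gap between the curves at Q = 0.4, which is 66.4 - 26 = 40.4. DWL = (1/2)(6.2154)(40.4) = 125.5508.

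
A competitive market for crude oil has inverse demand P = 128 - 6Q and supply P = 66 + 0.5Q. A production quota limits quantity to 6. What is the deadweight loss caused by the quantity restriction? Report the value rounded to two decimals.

Unrestricted equilibrium: Q* = (128 - 66)/(6 + 0.5) = 9.5385.
At Q = 6 the demand price is 128 - 6(6) = 92 and the supply price is 66 + 0.5(6) = 69.
DWL = (1/2)(gap between curves at 6) x (Q* - 6) = (1/2)(23)(3.5385) = 40.6923.

40.69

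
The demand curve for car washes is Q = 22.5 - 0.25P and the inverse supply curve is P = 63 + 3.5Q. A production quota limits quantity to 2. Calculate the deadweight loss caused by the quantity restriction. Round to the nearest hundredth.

9.60

Rewriting demand in inverse form: P = 90 - 4Q.
Unrestricted equilibrium: Q* = (90 - 63)/(4 + 3.5) = 3.6.
At Q = 2 the demand price is 90 - 4(2) = 82 and the supply price is 63 + 3.5(2) = 70.
Deadweight loss is the triangle between the curves from 2 to 3.6: (1/2)(82 - 70)(3.6 - 2) = 9.6.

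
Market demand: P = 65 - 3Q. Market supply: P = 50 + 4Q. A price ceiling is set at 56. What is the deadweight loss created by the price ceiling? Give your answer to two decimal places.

1.45

Free-market equilibrium: 65 - 3Q = 50 + 4Q gives Q* = 2.1429, P* = 58.5714.
At the ceiling price 56, quantity supplied is (56 - 50)/4 = 1.5; supply is the short side, so Q = 1.5 trades at P = 56.
The lost-trades triangle has base Q* - 1.5 = 0.6429 and height equal to the gap between the curves at Q = 1.5, which is 60.5 - 56 = 4.5. DWL = (1/2)(0.6429)(4.5) = 1.4464.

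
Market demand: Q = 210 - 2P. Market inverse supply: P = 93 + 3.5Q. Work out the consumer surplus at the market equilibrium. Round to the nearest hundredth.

Rewriting demand in inverse form: P = 105 - 0.5Q.
Equilibrium: 105 - 0.5Q = 93 + 3.5Q, so Q* = 3 and P* = 103.5.
The demand choke price is 105, so CS = (1/2)(Q*)(105 - P*) = (1/2)(3)(1.5) = 2.25.

2.25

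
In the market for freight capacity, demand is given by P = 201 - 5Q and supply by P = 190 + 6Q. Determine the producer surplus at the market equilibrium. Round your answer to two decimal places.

Setting demand equal to supply, 11 = 11Q, so Q* = 1 and P* = 196.
The supply curve's price intercept is 190, so PS = (1/2)(Q*)(P* - 190) = (1/2)(1)(6) = 3.

3.00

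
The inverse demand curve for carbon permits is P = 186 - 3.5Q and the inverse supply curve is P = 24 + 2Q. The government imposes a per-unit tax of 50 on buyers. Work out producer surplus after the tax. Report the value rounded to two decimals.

Without the tax, 186 - 3.5Q = 24 + 2Q so Q* = 29.4545 and P* = 82.9091.
A tax on buyers shifts demand down by 50: (186 - 50) - 3.5Q = 24 + 2Q, so Q_t = 20.3636. Buyers pay P_b = 114.7273; sellers receive P_s = P_b - 50 = 64.7273.
Producer surplus is the triangle above supply below P_s: (1/2)(20.3636)(64.7273 - 24) = 414.6777.

414.68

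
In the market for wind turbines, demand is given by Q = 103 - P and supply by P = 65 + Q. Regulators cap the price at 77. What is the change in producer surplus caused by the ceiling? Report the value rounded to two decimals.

-108.50

Rewriting demand in inverse form: P = 103 - Q.
Without the control, 103 - Q = 65 + Q so Q* = 19 and P* = 84.
At the ceiling price 77, quantity supplied is (77 - 65)/1 = 12; supply is the short side, so Q = 12 trades at P = 77.
PS goes from (1/2)(19)(19) = 180.5 to 72 (computed as (77 - 65)(12) - (1/2)(1)(12)^2), a change of -108.5.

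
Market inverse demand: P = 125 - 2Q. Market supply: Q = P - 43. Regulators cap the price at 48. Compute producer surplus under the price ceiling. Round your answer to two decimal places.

Rewriting supply in inverse form: P = 43 + Q.
Without the control, 125 - 2Q = 43 + Q so Q* = 27.3333 and P* = 70.3333.
At the ceiling price 48, quantity supplied is (48 - 43)/1 = 5; supply is the short side, so Q = 5 trades at P = 48.
PS is the triangle above supply below 48: (1/2)(5)(48 - 43) = 12.5.

12.50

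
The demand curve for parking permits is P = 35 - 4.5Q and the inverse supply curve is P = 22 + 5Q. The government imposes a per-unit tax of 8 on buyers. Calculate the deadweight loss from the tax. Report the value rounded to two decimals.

3.37

Without the tax, 35 - 4.5Q = 22 + 5Q so Q* = 1.3684 and P* = 28.8421.
A tax on buyers shifts demand down by 8: (35 - 8) - 4.5Q = 22 + 5Q, so Q_t = 0.5263. Buyers pay P_b = 32.6316; sellers receive P_s = P_b - 8 = 24.6316.
Deadweight loss is the triangle between the curves from Q_t to Q*: (1/2)(1.3684 - 0.5263)(8) = 3.3684.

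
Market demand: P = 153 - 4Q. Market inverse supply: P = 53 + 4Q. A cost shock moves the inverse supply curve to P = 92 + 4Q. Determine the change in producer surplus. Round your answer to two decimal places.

Initial equilibrium: Q_0 = 12.5, P_0 = 103; CS_0 = (1/2)(12.5)(50) = 312.5, PS_0 = (1/2)(12.5)(50) = 312.5.
New equilibrium: 153 - 4Q = 92 + 4Q gives Q_1 = 7.625, P_1 = 122.5; CS_1 = 116.2812, PS_1 = 116.2812.
Change in producer surplus = 116.2812 - 312.5 = -196.2188.

-196.22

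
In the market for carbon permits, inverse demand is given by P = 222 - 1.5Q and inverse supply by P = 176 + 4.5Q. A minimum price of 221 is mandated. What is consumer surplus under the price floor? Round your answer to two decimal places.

0.33

Free-market equilibrium: 222 - 1.5Q = 176 + 4.5Q gives Q* = 7.6667, P* = 210.5.
At P = 221, buyers demand (222 - 221)/1.5 = 0.6667 while sellers would supply more, so the quantity traded is 0.6667 at price 221.
CS is the triangle under demand above 221: (1/2)(0.6667)(222 - 221) = 0.3333.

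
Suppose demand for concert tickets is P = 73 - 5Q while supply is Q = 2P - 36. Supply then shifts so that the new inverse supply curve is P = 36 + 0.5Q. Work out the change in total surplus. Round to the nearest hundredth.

Rewriting supply in inverse form: P = 18 + 0.5Q.
Initial equilibrium: Q_0 = 10, P_0 = 23; CS_0 = (1/2)(10)(50) = 250, PS_0 = (1/2)(10)(5) = 25.
New equilibrium: 73 - 5Q = 36 + 0.5Q gives Q_1 = 6.7273, P_1 = 39.3636; CS_1 = 113.1405, PS_1 = 11.314.
Change in total surplus = (113.1405 + 11.314) - (250 + 25) = -150.5455.

-150.55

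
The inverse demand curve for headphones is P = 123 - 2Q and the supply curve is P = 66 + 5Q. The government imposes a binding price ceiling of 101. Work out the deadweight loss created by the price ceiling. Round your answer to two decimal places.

Without the control, 123 - 2Q = 66 + 5Q so Q* = 8.1429 and P* = 106.7143.
At P = 101, sellers supply (101 - 66)/5 = 7 while buyers want more, so the quantity traded is 7 at price 101.
The lost-trades triangle has base Q* - 7 = 1.1429 and height equal to the gap between the curves at Q = 7, which is 109 - 101 = 8. DWL = (1/2)(1.1429)(8) = 4.5714.

4.57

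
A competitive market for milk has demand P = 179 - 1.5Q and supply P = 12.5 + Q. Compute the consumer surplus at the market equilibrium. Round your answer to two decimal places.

Equilibrium: 179 - 1.5Q = 12.5 + Q, so Q* = 66.6 and P* = 79.1.
Consumer surplus is the triangle under demand above P*: (1/2)(66.6)(179 - 79.1) = (1/2)(66.6)(99.9) = 3326.67.

3326.67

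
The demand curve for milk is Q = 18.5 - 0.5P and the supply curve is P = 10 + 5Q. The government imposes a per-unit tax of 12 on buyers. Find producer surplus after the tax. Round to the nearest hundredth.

11.48

Rewriting demand in inverse form: P = 37 - 2Q.
Without the tax, 37 - 2Q = 10 + 5Q so Q* = 3.8571 and P* = 29.2857.
With the tax, buyers' net willingness to pay falls by 12: (37 - 12) - 2Q = 10 + 5Q, so Q_t = 2.1429. Buyers pay P_b = 32.7143; sellers receive P_s = P_b - 12 = 20.7143.
Producer surplus is the triangle above supply below P_s: (1/2)(2.1429)(20.7143 - 10) = 11.4796.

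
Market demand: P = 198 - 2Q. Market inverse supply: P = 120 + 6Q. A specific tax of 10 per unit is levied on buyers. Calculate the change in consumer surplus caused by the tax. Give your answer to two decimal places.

Pre-tax equilibrium: 198 - 2Q = 120 + 6Q gives Q* = 9.75, P* = 178.5.
With the tax, buyers' net willingness to pay falls by 10: (198 - 10) - 2Q = 120 + 6Q, so Q_t = 8.5. Buyers pay P_b = 181; sellers receive P_s = P_b - 10 = 171.
Consumers lose the trapezoid between P* and P_b out to Q_t plus the triangle from Q_t to Q*: change in CS = 72.25 - 95.0625 = -22.8125.

-22.81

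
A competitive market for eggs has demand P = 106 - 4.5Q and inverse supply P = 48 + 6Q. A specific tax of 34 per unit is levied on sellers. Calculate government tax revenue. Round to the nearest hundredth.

77.71

Pre-tax equilibrium: 106 - 4.5Q = 48 + 6Q gives Q* = 5.5238, P* = 81.1429.
With the tax, sellers need 34 more per unit: 106 - 4.5Q = 48 + 6Q + 34, so Q_t = 2.2857. Buyers pay P_b = 95.7143; sellers receive P_s = P_b - 34 = 61.7143.
Tax revenue = t x Q_t = 34 x 2.2857 = 77.7143.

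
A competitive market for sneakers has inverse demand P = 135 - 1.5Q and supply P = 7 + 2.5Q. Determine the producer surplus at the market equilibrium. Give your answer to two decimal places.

1280.00

Equilibrium: 135 - 1.5Q = 7 + 2.5Q, so Q* = 32 and P* = 87.
Producer surplus is the triangle above supply below P*: (1/2)(32)(87 - 7) = (1/2)(32)(80) = 1280.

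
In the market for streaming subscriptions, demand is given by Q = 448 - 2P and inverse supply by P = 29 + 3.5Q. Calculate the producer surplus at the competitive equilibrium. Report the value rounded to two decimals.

Rewriting demand in inverse form: P = 224 - 0.5Q.
Equilibrium: 224 - 0.5Q = 29 + 3.5Q, so Q* = 48.75 and P* = 199.625.
Producer surplus is the triangle above supply below P*: (1/2)(48.75)(199.625 - 29) = (1/2)(48.75)(170.625) = 4158.9844.

4158.98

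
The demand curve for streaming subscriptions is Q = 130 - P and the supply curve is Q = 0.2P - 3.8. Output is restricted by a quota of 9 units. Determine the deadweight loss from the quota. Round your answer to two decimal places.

Rewriting demand in inverse form: P = 130 - Q.
Rewriting supply in inverse form: P = 19 + 5Q.
Unrestricted equilibrium: Q* = (130 - 19)/(1 + 5) = 18.5.
At Q = 9 the demand price is 130 - (9) = 121 and the supply price is 19 + 5(9) = 64.
DWL = (1/2)(gap between curves at 9) x (Q* - 9) = (1/2)(57)(9.5) = 270.75.

270.75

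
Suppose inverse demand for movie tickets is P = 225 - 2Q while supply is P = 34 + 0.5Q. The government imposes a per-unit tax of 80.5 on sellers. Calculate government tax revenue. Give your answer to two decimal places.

Pre-tax equilibrium: 225 - 2Q = 34 + 0.5Q gives Q* = 76.4, P* = 72.2.
A tax on sellers shifts supply up by 80.5: 225 - 2Q = 34 + 0.5Q + 80.5, so Q_t = 44.2. Buyers pay P_b = 136.6; sellers receive P_s = P_b - 80.5 = 56.1.
Revenue is the tax times quantity traded: 80.5 x 44.2 = 3558.1.

3558.10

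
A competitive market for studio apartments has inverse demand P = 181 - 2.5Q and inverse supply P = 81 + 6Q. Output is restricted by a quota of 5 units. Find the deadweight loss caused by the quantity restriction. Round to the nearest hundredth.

194.49

Without the quota, 181 - 2.5Q = 81 + 6Q gives Q* = 11.7647.
At Q = 5 the demand price is 181 - 2.5(5) = 168.5 and the supply price is 81 + 6(5) = 111.
DWL = (1/2)(gap between curves at 5) x (Q* - 5) = (1/2)(57.5)(6.7647) = 194.4853.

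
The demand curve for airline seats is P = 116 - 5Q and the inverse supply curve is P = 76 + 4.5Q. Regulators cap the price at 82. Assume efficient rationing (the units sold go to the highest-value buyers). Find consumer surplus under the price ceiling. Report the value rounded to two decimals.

Without the control, 116 - 5Q = 76 + 4.5Q so Q* = 4.2105 and P* = 94.9474.
At P = 82, sellers supply (82 - 76)/4.5 = 1.3333 while buyers want more, so the quantity traded is 1.3333 at price 82.
The demand price at Q = 1.3333 is 109.3333. CS is the trapezoid between demand and 82 over [0, 1.3333]: (1/2)[(116 - 82) + (109.3333 - 82)](1.3333) = 40.8889.

40.89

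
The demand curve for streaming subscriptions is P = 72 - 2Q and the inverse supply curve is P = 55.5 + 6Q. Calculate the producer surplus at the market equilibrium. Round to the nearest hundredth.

Setting demand equal to supply, 16.5 = 8Q, so Q* = 2.0625 and P* = 67.875.
The supply curve's price intercept is 55.5, so PS = (1/2)(Q*)(P* - 55.5) = (1/2)(2.0625)(12.375) = 12.7617.

12.76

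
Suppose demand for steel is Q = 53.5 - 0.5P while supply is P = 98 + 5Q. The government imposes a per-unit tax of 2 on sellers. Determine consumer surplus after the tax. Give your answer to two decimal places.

Rewriting demand in inverse form: P = 107 - 2Q.
Pre-tax equilibrium: 107 - 2Q = 98 + 5Q gives Q* = 1.2857, P* = 104.4286.
A tax on sellers shifts supply up by 2: 107 - 2Q = 98 + 5Q + 2, so Q_t = 1. Buyers pay P_b = 105; sellers receive P_s = P_b - 2 = 103.
CS = (1/2)(Q_t)(107 - P_b) = (1/2)(1)(2) = 1.

1.00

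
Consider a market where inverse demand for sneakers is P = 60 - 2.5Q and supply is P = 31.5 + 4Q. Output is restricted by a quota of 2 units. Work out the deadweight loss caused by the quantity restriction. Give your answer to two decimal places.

18.48

Without the quota, 60 - 2.5Q = 31.5 + 4Q gives Q* = 4.3846.
At Q = 2 the demand price is 60 - 2.5(2) = 55 and the supply price is 31.5 + 4(2) = 39.5.
DWL = (1/2)(gap between curves at 2) x (Q* - 2) = (1/2)(15.5)(2.3846) = 18.4808.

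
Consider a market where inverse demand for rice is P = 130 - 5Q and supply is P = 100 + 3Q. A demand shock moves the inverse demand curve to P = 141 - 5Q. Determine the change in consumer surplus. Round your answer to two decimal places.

30.51

Initial equilibrium: Q_0 = 3.75, P_0 = 111.25; CS_0 = (1/2)(3.75)(18.75) = 35.1562, PS_0 = (1/2)(3.75)(11.25) = 21.0938.
New equilibrium: 141 - 5Q = 100 + 3Q gives Q_1 = 5.125, P_1 = 115.375; CS_1 = 65.6641, PS_1 = 39.3984.
Change in consumer surplus = 65.6641 - 35.1562 = 30.5078.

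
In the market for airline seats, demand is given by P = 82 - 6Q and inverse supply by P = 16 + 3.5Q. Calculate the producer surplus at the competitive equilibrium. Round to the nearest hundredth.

Setting demand equal to supply, 66 = 9.5Q, so Q* = 6.9474 and P* = 40.3158.
Producer surplus is the triangle above supply below P*: (1/2)(6.9474)(40.3158 - 16) = (1/2)(6.9474)(24.3158) = 84.4654.

84.47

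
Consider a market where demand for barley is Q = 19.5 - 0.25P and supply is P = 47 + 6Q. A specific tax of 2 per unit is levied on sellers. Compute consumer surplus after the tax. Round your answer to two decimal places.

Rewriting demand in inverse form: P = 78 - 4Q.
Without the tax, 78 - 4Q = 47 + 6Q so Q* = 3.1 and P* = 65.6.
A tax on sellers shifts supply up by 2: 78 - 4Q = 47 + 6Q + 2, so Q_t = 2.9. Buyers pay P_b = 66.4; sellers receive P_s = P_b - 2 = 64.4.
Consumer surplus is the triangle under demand above P_b: (1/2)(2.9)(78 - 66.4) = 16.82.

16.82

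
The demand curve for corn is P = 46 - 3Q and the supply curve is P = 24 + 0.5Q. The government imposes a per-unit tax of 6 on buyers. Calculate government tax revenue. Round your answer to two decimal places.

27.43

Pre-tax equilibrium: 46 - 3Q = 24 + 0.5Q gives Q* = 6.2857, P* = 27.1429.
A tax on buyers shifts demand down by 6: (46 - 6) - 3Q = 24 + 0.5Q, so Q_t = 4.5714. Buyers pay P_b = 32.2857; sellers receive P_s = P_b - 6 = 26.2857.
Revenue is the tax times quantity traded: 6 x 4.5714 = 27.4286.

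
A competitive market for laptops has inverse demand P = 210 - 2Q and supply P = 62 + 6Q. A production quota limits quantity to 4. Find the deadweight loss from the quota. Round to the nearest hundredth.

841.00

Without the quota, 210 - 2Q = 62 + 6Q gives Q* = 18.5.
At Q = 4 the demand price is 210 - 2(4) = 202 and the supply price is 62 + 6(4) = 86.
DWL = (1/2)(gap between curves at 4) x (Q* - 4) = (1/2)(116)(14.5) = 841.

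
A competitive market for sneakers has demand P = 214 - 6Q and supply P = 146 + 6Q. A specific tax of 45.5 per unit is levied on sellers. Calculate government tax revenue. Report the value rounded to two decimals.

Without the tax, 214 - 6Q = 146 + 6Q so Q* = 5.6667 and P* = 180.
With the tax, sellers need 45.5 more per unit: 214 - 6Q = 146 + 6Q + 45.5, so Q_t = 1.875. Buyers pay P_b = 202.75; sellers receive P_s = P_b - 45.5 = 157.25.
Tax revenue = t x Q_t = 45.5 x 1.875 = 85.3125.

85.31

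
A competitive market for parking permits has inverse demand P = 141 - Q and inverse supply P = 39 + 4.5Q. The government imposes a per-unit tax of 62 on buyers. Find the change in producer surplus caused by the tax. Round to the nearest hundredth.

Pre-tax equilibrium: 141 - Q = 39 + 4.5Q gives Q* = 18.5455, P* = 122.4545.
A tax on buyers shifts demand down by 62: (141 - 62) - Q = 39 + 4.5Q, so Q_t = 7.2727. Buyers pay P_b = 133.7273; sellers receive P_s = P_b - 62 = 71.7273.
Producers lose the trapezoid between P_s and P* out to Q_t plus the triangle from Q_t to Q*: change in PS = 119.0083 - 773.8512 = -654.843.

-654.84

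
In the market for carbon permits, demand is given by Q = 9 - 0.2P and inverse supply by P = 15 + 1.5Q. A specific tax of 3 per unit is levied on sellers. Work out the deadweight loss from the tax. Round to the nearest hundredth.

0.69

Rewriting demand in inverse form: P = 45 - 5Q.
Without the tax, 45 - 5Q = 15 + 1.5Q so Q* = 4.6154 and P* = 21.9231.
With the tax, sellers need 3 more per unit: 45 - 5Q = 15 + 1.5Q + 3, so Q_t = 4.1538. Buyers pay P_b = 24.2308; sellers receive P_s = P_b - 3 = 21.2308.
The welfare triangle lost has base Q* - Q_t = 0.4615 and height t = 3, so DWL = (1/2)(0.4615)(3) = 0.6923.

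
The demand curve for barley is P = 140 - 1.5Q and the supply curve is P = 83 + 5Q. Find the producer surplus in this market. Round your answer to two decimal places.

192.25

Equilibrium: 140 - 1.5Q = 83 + 5Q, so Q* = 8.7692 and P* = 126.8462.
Producer surplus is the triangle above supply below P*: (1/2)(8.7692)(126.8462 - 83) = (1/2)(8.7692)(43.8462) = 192.2485.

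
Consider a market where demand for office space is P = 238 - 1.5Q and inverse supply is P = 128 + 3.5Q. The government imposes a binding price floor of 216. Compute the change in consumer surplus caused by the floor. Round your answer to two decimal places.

-201.67

Free-market equilibrium: 238 - 1.5Q = 128 + 3.5Q gives Q* = 22, P* = 205.
At the floor price 216, quantity demanded is (238 - 216)/1.5 = 14.6667; demand is the short side, so Q = 14.6667 trades at P = 216.
CS goes from (1/2)(22)(33) = 363 to 161.3333 (computed as (238 - 216)(14.6667) - (1/2)(1.5)(14.6667)^2), a change of -201.6667.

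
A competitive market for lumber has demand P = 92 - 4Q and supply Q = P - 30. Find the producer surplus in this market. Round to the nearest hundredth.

76.88

Rewriting supply in inverse form: P = 30 + Q.
Setting demand equal to supply, 62 = 5Q, so Q* = 12.4 and P* = 42.4.
The supply curve's price intercept is 30, so PS = (1/2)(Q*)(P* - 30) = (1/2)(12.4)(12.4) = 76.88.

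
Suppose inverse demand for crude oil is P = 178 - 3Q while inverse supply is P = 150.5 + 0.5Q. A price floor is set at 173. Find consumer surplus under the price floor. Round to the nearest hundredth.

4.17

Free-market equilibrium: 178 - 3Q = 150.5 + 0.5Q gives Q* = 7.8571, P* = 154.4286.
At P = 173, buyers demand (178 - 173)/3 = 1.6667 while sellers would supply more, so the quantity traded is 1.6667 at price 173.
CS is the triangle under demand above 173: (1/2)(1.6667)(178 - 173) = 4.1667.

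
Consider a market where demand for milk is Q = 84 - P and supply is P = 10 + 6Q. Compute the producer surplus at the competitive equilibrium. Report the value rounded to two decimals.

Rewriting demand in inverse form: P = 84 - Q.
Equilibrium: 84 - Q = 10 + 6Q, so Q* = 10.5714 and P* = 73.4286.
The supply curve's price intercept is 10, so PS = (1/2)(Q*)(P* - 10) = (1/2)(10.5714)(63.4286) = 335.2653.

335.27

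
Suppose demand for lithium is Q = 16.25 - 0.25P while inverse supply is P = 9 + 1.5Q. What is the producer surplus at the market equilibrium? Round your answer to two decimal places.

77.75

Rewriting demand in inverse form: P = 65 - 4Q.
Setting demand equal to supply, 56 = 5.5Q, so Q* = 10.1818 and P* = 24.2727.
PS is the area between P* and the supply curve from 0 to Q*: (1/2)(10.1818)(15.2727) = 77.7521.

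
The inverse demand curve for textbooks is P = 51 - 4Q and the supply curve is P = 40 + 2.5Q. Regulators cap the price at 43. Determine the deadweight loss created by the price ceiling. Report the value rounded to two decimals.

Without the control, 51 - 4Q = 40 + 2.5Q so Q* = 1.6923 and P* = 44.2308.
At P = 43, sellers supply (43 - 40)/2.5 = 1.2 while buyers want more, so the quantity traded is 1.2 at price 43.
At Q = 1.2 the demand price is 46.2 and the supply price is 43. Deadweight loss is the triangle between the curves from 1.2 to 1.6923: (1/2)(46.2 - 43)(1.6923 - 1.2) = 0.7877.

0.79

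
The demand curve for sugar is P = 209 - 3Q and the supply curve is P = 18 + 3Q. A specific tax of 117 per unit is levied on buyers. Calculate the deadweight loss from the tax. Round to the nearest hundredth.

Pre-tax equilibrium: 209 - 3Q = 18 + 3Q gives Q* = 31.8333, P* = 113.5.
With the tax, buyers' net willingness to pay falls by 117: (209 - 117) - 3Q = 18 + 3Q, so Q_t = 12.3333. Buyers pay P_b = 172; sellers receive P_s = P_b - 117 = 55.
The welfare triangle lost has base Q* - Q_t = 19.5 and height t = 117, so DWL = (1/2)(19.5)(117) = 1140.75.

1140.75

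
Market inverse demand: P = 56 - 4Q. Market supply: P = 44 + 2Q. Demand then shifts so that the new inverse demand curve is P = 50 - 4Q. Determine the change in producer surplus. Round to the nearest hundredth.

-3.00

Initial equilibrium: Q_0 = 2, P_0 = 48; CS_0 = (1/2)(2)(8) = 8, PS_0 = (1/2)(2)(4) = 4.
New equilibrium: 50 - 4Q = 44 + 2Q gives Q_1 = 1, P_1 = 46; CS_1 = 2, PS_1 = 1.
Change in producer surplus = 1 - 4 = -3.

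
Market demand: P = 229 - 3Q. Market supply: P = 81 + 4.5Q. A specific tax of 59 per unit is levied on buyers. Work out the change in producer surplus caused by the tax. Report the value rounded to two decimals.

Pre-tax equilibrium: 229 - 3Q = 81 + 4.5Q gives Q* = 19.7333, P* = 169.8.
A tax on buyers shifts demand down by 59: (229 - 59) - 3Q = 81 + 4.5Q, so Q_t = 11.8667. Buyers pay P_b = 193.4; sellers receive P_s = P_b - 59 = 134.4.
Producers lose the trapezoid between P_s and P* out to Q_t plus the triangle from Q_t to Q*: change in PS = 316.84 - 876.16 = -559.32.

-559.32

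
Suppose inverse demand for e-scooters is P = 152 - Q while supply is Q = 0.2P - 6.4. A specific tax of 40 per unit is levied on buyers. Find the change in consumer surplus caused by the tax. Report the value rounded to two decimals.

-111.11

Rewriting supply in inverse form: P = 32 + 5Q.
Without the tax, 152 - Q = 32 + 5Q so Q* = 20 and P* = 132.
A tax on buyers shifts demand down by 40: (152 - 40) - Q = 32 + 5Q, so Q_t = 13.3333. Buyers pay P_b = 138.6667; sellers receive P_s = P_b - 40 = 98.6667.
Consumers lose the trapezoid between P* and P_b out to Q_t plus the triangle from Q_t to Q*: change in CS = 88.8889 - 200 = -111.1111.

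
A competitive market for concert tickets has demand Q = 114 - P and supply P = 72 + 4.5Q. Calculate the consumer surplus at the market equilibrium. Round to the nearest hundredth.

Rewriting demand in inverse form: P = 114 - Q.
Equilibrium: 114 - Q = 72 + 4.5Q, so Q* = 7.6364 and P* = 106.3636.
CS is the area between the demand curve and P* from 0 to Q*: (1/2)(7.6364)(7.6364) = 29.157.

29.16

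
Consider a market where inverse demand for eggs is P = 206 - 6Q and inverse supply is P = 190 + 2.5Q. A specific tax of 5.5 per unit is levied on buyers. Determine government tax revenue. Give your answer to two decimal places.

Pre-tax equilibrium: 206 - 6Q = 190 + 2.5Q gives Q* = 1.8824, P* = 194.7059.
With the tax, buyers' net willingness to pay falls by 5.5: (206 - 5.5) - 6Q = 190 + 2.5Q, so Q_t = 1.2353. Buyers pay P_b = 198.5882; sellers receive P_s = P_b - 5.5 = 193.0882.
Tax revenue = t x Q_t = 5.5 x 1.2353 = 6.7941.

6.79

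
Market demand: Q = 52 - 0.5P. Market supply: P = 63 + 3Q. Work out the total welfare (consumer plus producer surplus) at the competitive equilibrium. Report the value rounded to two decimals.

168.10

Rewriting demand in inverse form: P = 104 - 2Q.
Set 104 - 2Q = 63 + 3Q, which gives 41 = 5Q, so Q* = 8.2 and P* = 104 - 2(8.2) = 87.6.
Total surplus is the full triangle between the curves from 0 to Q*: (1/2)(8.2)(104 - 63) = 168.1.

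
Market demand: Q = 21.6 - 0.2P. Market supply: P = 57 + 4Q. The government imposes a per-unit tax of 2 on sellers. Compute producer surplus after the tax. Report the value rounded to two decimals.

Rewriting demand in inverse form: P = 108 - 5Q.
Pre-tax equilibrium: 108 - 5Q = 57 + 4Q gives Q* = 5.6667, P* = 79.6667.
With the tax, sellers need 2 more per unit: 108 - 5Q = 57 + 4Q + 2, so Q_t = 5.4444. Buyers pay P_b = 80.7778; sellers receive P_s = P_b - 2 = 78.7778.
Producer surplus is the triangle above supply below P_s: (1/2)(5.4444)(78.7778 - 57) = 59.284.

59.28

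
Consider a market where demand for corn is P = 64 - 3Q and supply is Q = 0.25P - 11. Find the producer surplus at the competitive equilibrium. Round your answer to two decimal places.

16.33

Rewriting supply in inverse form: P = 44 + 4Q.
Setting demand equal to supply, 20 = 7Q, so Q* = 2.8571 and P* = 55.4286.
The supply curve's price intercept is 44, so PS = (1/2)(Q*)(P* - 44) = (1/2)(2.8571)(11.4286) = 16.3265.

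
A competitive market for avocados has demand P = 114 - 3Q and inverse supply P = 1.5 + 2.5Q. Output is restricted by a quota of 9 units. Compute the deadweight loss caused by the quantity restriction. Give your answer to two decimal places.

360.82

Without the quota, 114 - 3Q = 1.5 + 2.5Q gives Q* = 20.4545.
At Q = 9 the demand price is 114 - 3(9) = 87 and the supply price is 1.5 + 2.5(9) = 24.
DWL = (1/2)(gap between curves at 9) x (Q* - 9) = (1/2)(63)(11.4545) = 360.8182.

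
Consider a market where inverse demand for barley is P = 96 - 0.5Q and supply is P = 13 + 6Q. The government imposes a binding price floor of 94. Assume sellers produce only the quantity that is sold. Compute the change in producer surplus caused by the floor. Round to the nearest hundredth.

Without the control, 96 - 0.5Q = 13 + 6Q so Q* = 12.7692 and P* = 89.6154.
At P = 94, buyers demand (96 - 94)/0.5 = 4 while sellers would supply more, so the quantity traded is 4 at price 94.
PS goes from (1/2)(12.7692)(76.6154) = 489.1598 to 276 (computed as (94 - 13)(4) - (1/2)(6)(4)^2), a change of -213.1598.

-213.16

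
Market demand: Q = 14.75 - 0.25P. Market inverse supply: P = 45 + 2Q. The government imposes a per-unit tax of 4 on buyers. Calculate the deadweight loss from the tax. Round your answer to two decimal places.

1.33

Rewriting demand in inverse form: P = 59 - 4Q.
Pre-tax equilibrium: 59 - 4Q = 45 + 2Q gives Q* = 2.3333, P* = 49.6667.
A tax on buyers shifts demand down by 4: (59 - 4) - 4Q = 45 + 2Q, so Q_t = 1.6667. Buyers pay P_b = 52.3333; sellers receive P_s = P_b - 4 = 48.3333.
The welfare triangle lost has base Q* - Q_t = 0.6667 and height t = 4, so DWL = (1/2)(0.6667)(4) = 1.3333.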